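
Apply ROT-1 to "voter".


Word: "voter"
Shift: 1
Each letter → (letter + shift) mod 26:
  'v' (21) + 1 = 22 → 'w'
  'o' (14) + 1 = 15 → 'p'
  't' (19) + 1 = 20 → 'u'
  'e' (4) + 1 = 5 → 'f'
  'r' (17) + 1 = 18 → 's'
Result = "wpufs"


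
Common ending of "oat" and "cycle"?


Word 1: "oat"
Word 2: "cycle"
Comparing from end:
  Pos -1: 't' != 'e' (stop)
LCS = "" (length 0)


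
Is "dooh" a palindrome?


Word: "dooh"
Reversed: "hood"
Forward == Backward? dooh != hood
Palindrome = No


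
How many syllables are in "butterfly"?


Word: "butterfly"
Syllable breakdown: but / ter / fly
Counting: 3 parts
= 3 syllables


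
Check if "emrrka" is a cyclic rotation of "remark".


Word: "remark", Candidate: "emrrka"
Method: check if candidate is substring of word+word
"remarkremark" contains "emrrka"? No
Is rotation = No


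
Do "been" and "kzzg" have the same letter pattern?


Pattern of "been": [0, 1, 1, 2]
Pattern of "kzzg": [0, 1, 1, 2]
Patterns match
Same pattern = Yes


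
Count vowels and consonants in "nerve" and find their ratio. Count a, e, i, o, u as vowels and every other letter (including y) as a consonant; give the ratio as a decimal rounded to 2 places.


Word: "nerve"
Vowels (a,e,i,o,u): 2
Consonants: 3
Ratio = 2/3
= 0.67


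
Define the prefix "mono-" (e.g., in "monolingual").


Prefix: mono-
Example: monolingual = mono- + lingual
Meaning = one


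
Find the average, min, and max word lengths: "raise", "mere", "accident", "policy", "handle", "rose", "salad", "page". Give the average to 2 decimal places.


Lengths: "raise"=5, "mere"=4, "accident"=8, "policy"=6, "handle"=6, "rose"=4, "salad"=5, "page"=4
Sum = 42, Count = 8
Average = 42/8 = 5.25
= avg=5.25, min=4, max=8


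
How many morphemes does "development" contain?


Word: "development"
Morphemes: develop + -ment
Each morpheme carries meaning
= 2 morphemes


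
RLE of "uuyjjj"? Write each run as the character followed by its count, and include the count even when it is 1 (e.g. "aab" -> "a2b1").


String: "uuyjjj"
Scanning for consecutive runs:
  'u' x 2
  'y' x 1
  'j' x 3
RLE = "u2y1j3"


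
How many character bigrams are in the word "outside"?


Word: "outside" (length 7)
Number of 2-grams = length - 2 + 1 = 7 - 2 + 1
= 6


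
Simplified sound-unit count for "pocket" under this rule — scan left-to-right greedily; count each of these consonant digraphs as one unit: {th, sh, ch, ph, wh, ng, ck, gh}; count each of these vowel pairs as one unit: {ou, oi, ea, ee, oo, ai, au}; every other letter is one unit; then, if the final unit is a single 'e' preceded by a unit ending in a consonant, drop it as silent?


Word: "pocket" (6 letters)
Left-to-right scan:
  1. 'p' (letter)
  2. 'o' (letter)
  3. 'ck' (digraph)
  4. 'e' (letter)
  5. 't' (letter)
Units from scan: 5
Sound units = 5 units


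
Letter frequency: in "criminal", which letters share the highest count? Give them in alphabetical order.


Word: "criminal"
Letter counts:
  'a': 1
  'c': 1
  'i': 2
  'l': 1
  'm': 1
  'n': 1
  'r': 1
Maximum count = 2
Most frequent = 'i' (2 times each)


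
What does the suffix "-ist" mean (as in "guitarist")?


Suffix: -ist
As in: guitarist -> guitar + -ist
Meaning = one who practices


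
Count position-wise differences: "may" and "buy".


Comparing character by character (same length = 3):
  Pos 0: 'm' vs 'b' !=
  Pos 1: 'a' vs 'u' !=
  Pos 2: 'y' vs 'y' =
Hamming distance = 2


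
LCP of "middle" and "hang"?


Word 1: "middle"
Word 2: "hang"
Comparing from start:
  Pos 0: 'm' != 'h' (stop)
LCP = "" (length 0)


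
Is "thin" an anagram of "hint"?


Word 1: "hint" → sorted: hint
Word 2: "thin" → sorted: hint
Same letters? hint == hint
Anagram = Yes


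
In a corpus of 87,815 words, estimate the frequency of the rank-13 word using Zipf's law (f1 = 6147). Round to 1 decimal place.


Zipf's law: f(r) = f(1) / r
f(1) = 6147
f(13) = 6147 / 13
= 472.8 occurrences


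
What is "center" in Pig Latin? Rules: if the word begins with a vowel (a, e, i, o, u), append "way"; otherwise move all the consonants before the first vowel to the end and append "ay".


Word: "center"
Starts with consonant(s) → move to end, add 'ay'
Consonant cluster: "c"
Pig Latin = "entercay"


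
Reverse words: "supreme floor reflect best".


Original: "supreme floor reflect best"
Words (1..n): supreme | floor | reflect | best
Reversed (n..1): best | reflect | floor | supreme
Result = "best reflect floor supreme"


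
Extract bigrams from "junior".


Word: "junior" (length 6)
Number of bigrams = 6 - 2 + 1 = 5
  Position 0: "ju"
  Position 1: "un"
  Position 2: "ni"
  Position 3: "io"
  Position 4: "or"
Bigrams = "ju", "un", "ni", "io", "or"


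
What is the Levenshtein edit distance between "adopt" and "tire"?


Word 1: "adopt" (length 5)
Word 2: "tire" (length 4)
One optimal edit sequence (insert/delete/substitute each cost 1):
  1. delete 'a'  (+1)
  2. substitute 'd' -> 't'  (+1)
  3. substitute 'o' -> 'i'  (+1)
  4. substitute 'p' -> 'r'  (+1)
  5. substitute 't' -> 'e'  (+1)
Total edit operations: 5
Edit distance = 5


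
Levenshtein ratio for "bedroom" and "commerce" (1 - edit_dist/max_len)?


Word 1: "bedroom" (length 7)
Word 2: "commerce" (length 8)
One optimal edit sequence:
  1. insert 'c'  (+1)
  2. substitute 'b' -> 'o'  (+1)
  3. substitute 'e' -> 'm'  (+1)
  4. substitute 'd' -> 'm'  (+1)
  5. substitute 'r' -> 'e'  (+1)
  6. substitute 'o' -> 'r'  (+1)
  7. substitute 'o' -> 'c'  (+1)
  8. substitute 'm' -> 'e'  (+1)
Edit distance = 8
Max length = max(7, 8) = 8
Similarity = 1 - 8/8
= 0.0000


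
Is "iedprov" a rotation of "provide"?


Word: "provide", Candidate: "iedprov"
Method: check if candidate is substring of word+word
"provideprovide" contains "iedprov"? No
Is rotation = No


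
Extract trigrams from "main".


Word: "main" (length 4)
Number of trigrams = 4 - 3 + 1 = 2
  Position 0: "mai"
  Position 1: "ain"
Trigrams = "mai", "ain"


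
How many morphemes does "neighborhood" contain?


Word: "neighborhood"
Morphemes: neighbor + -hood
Each morpheme carries meaning
= 2 morphemes


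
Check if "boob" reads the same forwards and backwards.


Word: "boob"
Reversed: "boob"
Forward == Backward? boob == boob
Palindrome = Yes


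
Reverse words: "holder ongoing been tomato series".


Original: "holder ongoing been tomato series"
Words (1..n): holder | ongoing | been | tomato | series
Reversed (n..1): series | tomato | been | ongoing | holder
Result = "series tomato been ongoing holder"


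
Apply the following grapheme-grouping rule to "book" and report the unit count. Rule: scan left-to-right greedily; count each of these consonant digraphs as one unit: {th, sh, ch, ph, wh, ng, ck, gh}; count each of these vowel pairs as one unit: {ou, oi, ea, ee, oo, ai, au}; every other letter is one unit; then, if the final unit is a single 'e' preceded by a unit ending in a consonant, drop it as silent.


Word: "book" (4 letters)
Left-to-right scan:
  [1] 'b' (letter)
  [2] 'oo' (vowel-pair)
  [3] 'k' (letter)
Units from scan: 3
Sound units = 3 units


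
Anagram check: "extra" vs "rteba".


Word 1: "extra" → sorted: aertx
Word 2: "rteba" → sorted: abert
Same letters? aertx != abert
Anagram = No


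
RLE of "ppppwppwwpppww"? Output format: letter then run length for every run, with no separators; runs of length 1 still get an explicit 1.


String: "ppppwppwwpppww"
Scanning for consecutive runs:
  'p' x 4
  'w' x 1
  'p' x 2
  'w' x 2
  'p' x 3
  'w' x 2
RLE = "p4w1p2w2p3w2"


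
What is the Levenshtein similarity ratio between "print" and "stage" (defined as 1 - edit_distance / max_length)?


Word 1: "print" (length 5)
Word 2: "stage" (length 5)
One optimal edit sequence:
  1. substitute 'p' -> 's'  (+1)
  2. substitute 'r' -> 't'  (+1)
  3. substitute 'i' -> 'a'  (+1)
  4. substitute 'n' -> 'g'  (+1)
  5. substitute 't' -> 'e'  (+1)
Edit distance = 5
Max length = max(5, 5) = 5
Similarity = 1 - 5/5
= 0.0000


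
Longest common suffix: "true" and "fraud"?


Word 1: "true"
Word 2: "fraud"
Comparing from end:
  Pos -1: 'e' != 'd' (stop)
LCS = "" (length 0)


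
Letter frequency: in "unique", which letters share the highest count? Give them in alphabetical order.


Word: "unique"
Letter counts:
  'e': 1
  'i': 1
  'n': 1
  'q': 1
  'u': 2
Maximum count = 2
Most frequent = 'u' (2 times each)


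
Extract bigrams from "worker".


Word: "worker" (length 6)
Number of bigrams = 6 - 2 + 1 = 5
  Position 0: "wo"
  Position 1: "or"
  Position 2: "rk"
  Position 3: "ke"
  Position 4: "er"
Bigrams = "wo", "or", "rk", "ke", "er"


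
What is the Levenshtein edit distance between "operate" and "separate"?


Word 1: "operate" (length 7)
Word 2: "separate" (length 8)
One optimal edit sequence (insert/delete/substitute each cost 1):
  1. insert 's'  (+1)
  2. substitute 'o' -> 'e'  (+1)
  3. keep 'p'
  4. substitute 'e' -> 'a'  (+1)
  5. keep 'r'
  6. keep 'a'
  7. keep 't'
  8. keep 'e'
Total edit operations: 3
Edit distance = 3


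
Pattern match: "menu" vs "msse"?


Pattern of "menu": [0, 1, 2, 3]
Pattern of "msse": [0, 1, 1, 2]
Patterns do not match
Same pattern = No


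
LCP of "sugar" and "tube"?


Word 1: "sugar"
Word 2: "tube"
Comparing from start:
  Pos 0: 's' != 't' (stop)
LCP = "" (length 0)


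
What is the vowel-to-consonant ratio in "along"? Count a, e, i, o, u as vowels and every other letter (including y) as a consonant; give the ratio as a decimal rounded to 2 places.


Word: "along"
Vowels (a,e,i,o,u): 2
Consonants: 3
Ratio = 2/3
= 0.67


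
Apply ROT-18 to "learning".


Word: "learning"
Shift: 18
Each letter → (letter + shift) mod 26:
  'l' (11) + 18 = 3 → 'd'
  'e' (4) + 18 = 22 → 'w'
  'a' (0) + 18 = 18 → 's'
  'r' (17) + 18 = 9 → 'j'
  'n' (13) + 18 = 5 → 'f'
  'i' (8) + 18 = 0 → 'a'
  'n' (13) + 18 = 5 → 'f'
  'g' (6) + 18 = 24 → 'y'
Result = "dwsjfafy"


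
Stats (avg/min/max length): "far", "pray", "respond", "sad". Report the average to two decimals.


Lengths: "far"=3, "pray"=4, "respond"=7, "sad"=3
Sum = 17, Count = 4
Average = 17/4 = 4.25
= avg=4.25, min=3, max=7


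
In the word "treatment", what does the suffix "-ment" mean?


Suffix: -ment
Example: treatment (treat + -ment)
Meaning = result of action


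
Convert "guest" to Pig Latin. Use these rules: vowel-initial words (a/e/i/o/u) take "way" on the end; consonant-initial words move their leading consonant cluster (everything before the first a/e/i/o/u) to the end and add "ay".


Word: "guest"
Starts with consonant(s) → move to end, add 'ay'
Consonant cluster: "g"
Pig Latin = "uestgay"


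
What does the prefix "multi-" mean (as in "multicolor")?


Prefix: multi-
Example: multicolor = multi- + color
Meaning = many


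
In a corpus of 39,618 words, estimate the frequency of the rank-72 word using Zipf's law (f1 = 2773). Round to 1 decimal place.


Zipf's law: f(r) = f(1) / r
f(1) = 2773
f(72) = 2773 / 72
= 38.5 occurrences


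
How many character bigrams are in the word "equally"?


Word: "equally" (length 7)
Number of 2-grams = length - 2 + 1 = 7 - 2 + 1
= 6


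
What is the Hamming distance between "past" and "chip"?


Comparing character by character (same length = 4):
  Pos 0: 'p' vs 'c' !=
  Pos 1: 'a' vs 'h' !=
  Pos 2: 's' vs 'i' !=
  Pos 3: 't' vs 'p' !=
Hamming distance = 4


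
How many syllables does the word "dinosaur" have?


Word: "dinosaur"
Syllable breakdown: di · no · saur
Counting: 3 parts
= 3 syllables


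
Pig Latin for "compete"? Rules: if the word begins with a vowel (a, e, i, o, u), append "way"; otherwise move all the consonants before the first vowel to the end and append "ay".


Word: "compete"
Starts with consonant(s) → move to end, add 'ay'
Consonant cluster: "c"
Pig Latin = "ompetecay"


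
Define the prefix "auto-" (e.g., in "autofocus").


Prefix: auto-
Example: autofocus (auto- + focus)
Meaning = self


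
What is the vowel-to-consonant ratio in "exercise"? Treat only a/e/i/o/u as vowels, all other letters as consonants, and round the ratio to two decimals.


Word: "exercise"
Vowels (a,e,i,o,u): 4
Consonants: 4
Ratio = 4/4
= 1.00


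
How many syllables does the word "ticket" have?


Word: "ticket"
Syllable breakdown: tick · et
Counting: 2 parts
= 2 syllables


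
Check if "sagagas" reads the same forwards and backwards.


Word: "sagagas"
Reversed: "sagagas"
Forward == Backward? sagagas == sagagas
Palindrome = Yes


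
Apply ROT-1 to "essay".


Word: "essay"
Shift: 1
Each letter → (letter + shift) mod 26:
  'e' (4) + 1 = 5 → 'f'
  's' (18) + 1 = 19 → 't'
  's' (18) + 1 = 19 → 't'
  'a' (0) + 1 = 1 → 'b'
  'y' (24) + 1 = 25 → 'z'
Result = "fttbz"


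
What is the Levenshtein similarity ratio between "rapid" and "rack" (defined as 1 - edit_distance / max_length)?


Word 1: "rapid" (length 5)
Word 2: "rack" (length 4)
One optimal edit sequence:
  1. keep 'r'
  2. keep 'a'
  3. delete 'p'  (+1)
  4. substitute 'i' -> 'c'  (+1)
  5. substitute 'd' -> 'k'  (+1)
Edit distance = 3
Max length = max(5, 4) = 5
Similarity = 1 - 3/5
= 0.4000


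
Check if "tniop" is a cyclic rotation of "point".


Word: "point", Candidate: "tniop"
Method: check if candidate is substring of word+word
"pointpoint" contains "tniop"? No
Is rotation = No


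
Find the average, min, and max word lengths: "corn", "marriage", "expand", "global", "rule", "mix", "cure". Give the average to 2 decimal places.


Lengths: "corn"=4, "marriage"=8, "expand"=6, "global"=6, "rule"=4, "mix"=3, "cure"=4
Sum = 35, Count = 7
Average = 35/7 = 5.00
= avg=5.00, min=3, max=8


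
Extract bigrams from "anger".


Word: "anger" (length 5)
Number of bigrams = 5 - 2 + 1 = 4
  Position 0: "an"
  Position 1: "ng"
  Position 2: "ge"
  Position 3: "er"
Bigrams = "an", "ng", "ge", "er"


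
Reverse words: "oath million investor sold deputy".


Original: "oath million investor sold deputy"
Words (1..n): oath | million | investor | sold | deputy
Reversed (n..1): deputy | sold | investor | million | oath
Result = "deputy sold investor million oath"


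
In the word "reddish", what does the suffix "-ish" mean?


Suffix: -ish
As in: reddish -> red + -ish, with a spelling change
Meaning = somewhat / having the qualities of


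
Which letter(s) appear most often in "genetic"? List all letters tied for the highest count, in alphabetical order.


Word: "genetic"
Letter counts:
  'c': 1
  'e': 2
  'g': 1
  'i': 1
  'n': 1
  't': 1
Maximum count = 2
Most frequent = 'e' (2 times each)


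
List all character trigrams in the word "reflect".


Word: "reflect" (length 7)
Number of trigrams = 7 - 3 + 1 = 5
  Position 0: "ref"
  Position 1: "efl"
  Position 2: "fle"
  Position 3: "lec"
  Position 4: "ect"
Trigrams = "ref", "efl", "fle", "lec", "ect"


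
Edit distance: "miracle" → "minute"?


Word 1: "miracle" (length 7)
Word 2: "minute" (length 6)
One optimal edit sequence (insert/delete/substitute each cost 1):
  1. keep 'm'
  2. keep 'i'
  3. delete 'r'  (+1)
  4. substitute 'a' -> 'n'  (+1)
  5. substitute 'c' -> 'u'  (+1)
  6. substitute 'l' -> 't'  (+1)
  7. keep 'e'
Total edit operations: 4
Edit distance = 4


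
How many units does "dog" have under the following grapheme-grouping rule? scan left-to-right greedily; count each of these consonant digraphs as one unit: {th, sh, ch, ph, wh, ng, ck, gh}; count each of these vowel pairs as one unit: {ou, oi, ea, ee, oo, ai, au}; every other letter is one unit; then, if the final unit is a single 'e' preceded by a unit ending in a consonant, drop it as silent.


Word: "dog" (3 letters)
Left-to-right scan:
  [1] 'd' (letter)
  [2] 'o' (letter)
  [3] 'g' (letter)
Units from scan: 3
Sound units = 3 units


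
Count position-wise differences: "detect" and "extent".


Comparing character by character (same length = 6):
  Pos 0: 'd' vs 'e' !=
  Pos 1: 'e' vs 'x' !=
  Pos 2: 't' vs 't' =
  Pos 3: 'e' vs 'e' =
  Pos 4: 'c' vs 'n' !=
  Pos 5: 't' vs 't' =
Hamming distance = 3


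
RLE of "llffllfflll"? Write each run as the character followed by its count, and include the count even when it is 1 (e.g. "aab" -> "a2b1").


String: "llffllfflll"
Scanning for consecutive runs:
  'l' x 2
  'f' x 2
  'l' x 2
  'f' x 2
  'l' x 3
RLE = "l2f2l2f2l3"


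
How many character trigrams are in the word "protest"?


Word: "protest" (length 7)
Number of 3-grams = length - 3 + 1 = 7 - 3 + 1
= 5


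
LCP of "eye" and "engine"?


Word 1: "eye"
Word 2: "engine"
Comparing from start:
  Pos 0: 'e' == 'e'
  Pos 1: 'y' != 'n' (stop)
LCP = "e" (length 1)


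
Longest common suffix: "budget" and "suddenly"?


Word 1: "budget"
Word 2: "suddenly"
Comparing from end:
  Pos -1: 't' != 'y' (stop)
LCS = "" (length 0)


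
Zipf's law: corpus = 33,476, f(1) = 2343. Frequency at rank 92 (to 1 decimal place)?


Zipf's law: f(r) = f(1) / r
f(1) = 2343
f(92) = 2343 / 92
= 25.5 occurrences


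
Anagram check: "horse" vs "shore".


Word 1: "horse" → sorted: ehors
Word 2: "shore" → sorted: ehors
Same letters? ehors == ehors
Anagram = Yes


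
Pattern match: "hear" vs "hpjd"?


Pattern of "hear": [0, 1, 2, 3]
Pattern of "hpjd": [0, 1, 2, 3]
Patterns match
Same pattern = Yes


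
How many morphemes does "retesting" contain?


Word: "retesting"
Morphemes: re- / test / -ing
Each morpheme carries meaning
= 3 morphemes


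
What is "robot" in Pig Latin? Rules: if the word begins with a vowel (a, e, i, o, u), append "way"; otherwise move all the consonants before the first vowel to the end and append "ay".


Word: "robot"
Starts with consonant(s) → move to end, add 'ay'
Consonant cluster: "r"
Pig Latin = "obotray"


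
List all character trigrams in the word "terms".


Word: "terms" (length 5)
Number of trigrams = 5 - 3 + 1 = 3
  Position 0: "ter"
  Position 1: "erm"
  Position 2: "rms"
Trigrams = "ter", "erm", "rms"


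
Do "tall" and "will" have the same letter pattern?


Pattern of "tall": [0, 1, 2, 2]
Pattern of "will": [0, 1, 2, 2]
Patterns match
Same pattern = Yes


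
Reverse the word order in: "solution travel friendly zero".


Original: "solution travel friendly zero"
Words (1..n): solution | travel | friendly | zero
Reversed (n..1): zero | friendly | travel | solution
Result = "zero friendly travel solution"


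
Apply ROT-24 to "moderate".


Word: "moderate"
Shift: 24
Each letter → (letter + shift) mod 26:
  'm' (12) + 24 = 10 → 'k'
  'o' (14) + 24 = 12 → 'm'
  'd' (3) + 24 = 1 → 'b'
  'e' (4) + 24 = 2 → 'c'
  'r' (17) + 24 = 15 → 'p'
  'a' (0) + 24 = 24 → 'y'
  't' (19) + 24 = 17 → 'r'
  'e' (4) + 24 = 2 → 'c'
Result = "kmbcpyrc"


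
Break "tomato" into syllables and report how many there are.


Word: "tomato"
Syllable breakdown: to | ma | to
Counting: 3 parts
= 3 syllables


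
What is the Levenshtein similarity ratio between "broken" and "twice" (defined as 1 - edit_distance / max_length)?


Word 1: "broken" (length 6)
Word 2: "twice" (length 5)
One optimal edit sequence:
  1. substitute 'b' -> 't'  (+1)
  2. substitute 'r' -> 'w'  (+1)
  3. substitute 'o' -> 'i'  (+1)
  4. substitute 'k' -> 'c'  (+1)
  5. keep 'e'
  6. delete 'n'  (+1)
Edit distance = 5
Max length = max(6, 5) = 6
Similarity = 1 - 5/6
= 0.1667


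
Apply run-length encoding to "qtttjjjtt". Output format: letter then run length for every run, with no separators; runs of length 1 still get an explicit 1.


String: "qtttjjjtt"
Scanning for consecutive runs:
  'q' x 1
  't' x 3
  'j' x 3
  't' x 2
RLE = "q1t3j3t2"


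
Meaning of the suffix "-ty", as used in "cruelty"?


Suffix: -ty
Example: cruelty = cruel + -ty
Meaning = quality of


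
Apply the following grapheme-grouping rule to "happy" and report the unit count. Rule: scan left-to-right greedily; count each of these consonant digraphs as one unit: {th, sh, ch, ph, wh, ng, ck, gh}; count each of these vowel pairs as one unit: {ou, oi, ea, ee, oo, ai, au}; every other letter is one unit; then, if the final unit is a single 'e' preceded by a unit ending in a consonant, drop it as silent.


Word: "happy" (5 letters)
Left-to-right scan:
  (1) 'h' (letter)
  (2) 'a' (letter)
  (3) 'p' (letter)
  (4) 'p' (letter)
  (5) 'y' (letter)
Units from scan: 5
Sound units = 5 units


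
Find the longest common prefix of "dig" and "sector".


Word 1: "dig"
Word 2: "sector"
Comparing from start:
  Pos 0: 'd' != 's' (stop)
LCP = "" (length 0)


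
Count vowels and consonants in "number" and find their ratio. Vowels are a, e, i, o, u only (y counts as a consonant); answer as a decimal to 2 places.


Word: "number"
Vowels (a,e,i,o,u): 2
Consonants: 4
Ratio = 2/4
= 0.50


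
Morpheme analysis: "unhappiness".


Word: "unhappiness"
Morphemes: un- / happi / -ness
Each morpheme carries meaning
= 3 morphemes


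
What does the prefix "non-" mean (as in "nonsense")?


Prefix: non-
Example: nonsense (non- + sense)
Meaning = not


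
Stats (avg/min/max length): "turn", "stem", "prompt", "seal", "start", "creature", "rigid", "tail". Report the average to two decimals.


Lengths: "turn"=4, "stem"=4, "prompt"=6, "seal"=4, "start"=5, "creature"=8, "rigid"=5, "tail"=4
Sum = 40, Count = 8
Average = 40/8 = 5.00
= avg=5.00, min=4, max=8


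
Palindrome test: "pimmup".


Word: "pimmup"
Reversed: "pummip"
Forward == Backward? pimmup != pummip
Palindrome = No


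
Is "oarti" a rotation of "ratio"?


Word: "ratio", Candidate: "oarti"
Method: check if candidate is substring of word+word
"ratioratio" contains "oarti"? No
Is rotation = No


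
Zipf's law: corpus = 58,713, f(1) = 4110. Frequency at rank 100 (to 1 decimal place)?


Zipf's law: f(r) = f(1) / r
f(1) = 4110
f(100) = 4110 / 100
= 41.1 occurrences


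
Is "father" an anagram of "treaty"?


Word 1: "treaty" → sorted: aertty
Word 2: "father" → sorted: aefhrt
Same letters? aertty != aefhrt
Anagram = No


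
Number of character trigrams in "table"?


Word: "table" (length 5)
Number of 3-grams = length - 3 + 1 = 5 - 3 + 1
= 3


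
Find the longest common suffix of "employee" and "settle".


Word 1: "employee"
Word 2: "settle"
Comparing from end:
  Pos -1: 'e' == 'e'
  Pos -2: 'e' != 'l' (stop)
LCS = "e" (length 1)


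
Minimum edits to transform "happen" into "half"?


Word 1: "happen" (length 6)
Word 2: "half" (length 4)
One optimal edit sequence (insert/delete/substitute each cost 1):
  1. keep 'h'
  2. keep 'a'
  3. delete 'p'  (+1)
  4. delete 'p'  (+1)
  5. substitute 'e' -> 'l'  (+1)
  6. substitute 'n' -> 'f'  (+1)
Total edit operations: 4
Edit distance = 4


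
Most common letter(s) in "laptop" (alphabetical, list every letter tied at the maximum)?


Word: "laptop"
Letter counts:
  'a': 1
  'l': 1
  'o': 1
  'p': 2
  't': 1
Maximum count = 2
Most frequent = 'p' (2 times each)


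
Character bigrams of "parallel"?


Word: "parallel" (length 8)
Number of bigrams = 8 - 2 + 1 = 7
  Position 0: "pa"
  Position 1: "ar"
  Position 2: "ra"
  Position 3: "al"
  Position 4: "ll"
  Position 5: "le"
  Position 6: "el"
Bigrams = "pa", "ar", "ra", "al", "ll", "le", "el"


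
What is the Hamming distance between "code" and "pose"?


Comparing character by character (same length = 4):
  Pos 0: 'c' vs 'p' !=
  Pos 1: 'o' vs 'o' =
  Pos 2: 'd' vs 's' !=
  Pos 3: 'e' vs 'e' =
Hamming distance = 2


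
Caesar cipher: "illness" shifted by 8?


Word: "illness"
Shift: 8
Each letter → (letter + shift) mod 26:
  'i' (8) + 8 = 16 → 'q'
  'l' (11) + 8 = 19 → 't'
  'l' (11) + 8 = 19 → 't'
  'n' (13) + 8 = 21 → 'v'
  'e' (4) + 8 = 12 → 'm'
  's' (18) + 8 = 0 → 'a'
  's' (18) + 8 = 0 → 'a'
Result = "qttvmaa"


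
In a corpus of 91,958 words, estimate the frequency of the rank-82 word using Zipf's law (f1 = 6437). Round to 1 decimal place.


Zipf's law: f(r) = f(1) / r
f(1) = 6437
f(82) = 6437 / 82
= 78.5 occurrences


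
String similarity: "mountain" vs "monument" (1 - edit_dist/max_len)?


Word 1: "mountain" (length 8)
Word 2: "monument" (length 8)
One optimal edit sequence:
  1. keep 'm'
  2. keep 'o'
  3. delete 'u'  (+1)
  4. keep 'n'
  5. substitute 't' -> 'u'  (+1)
  6. substitute 'a' -> 'm'  (+1)
  7. substitute 'i' -> 'e'  (+1)
  8. keep 'n'
  9. insert 't'  (+1)
Edit distance = 5
Max length = max(8, 8) = 8
Similarity = 1 - 5/8
= 0.3750


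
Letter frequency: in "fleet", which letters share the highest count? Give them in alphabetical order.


Word: "fleet"
Letter counts:
  'e': 2
  'f': 1
  'l': 1
  't': 1
Maximum count = 2
Most frequent = 'e' (2 times each)


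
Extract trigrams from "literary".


Word: "literary" (length 8)
Number of trigrams = 8 - 3 + 1 = 6
  Position 0: "lit"
  Position 1: "ite"
  Position 2: "ter"
  Position 3: "era"
  Position 4: "rar"
  Position 5: "ary"
Trigrams = "lit", "ite", "ter", "era", "rar", "ary"


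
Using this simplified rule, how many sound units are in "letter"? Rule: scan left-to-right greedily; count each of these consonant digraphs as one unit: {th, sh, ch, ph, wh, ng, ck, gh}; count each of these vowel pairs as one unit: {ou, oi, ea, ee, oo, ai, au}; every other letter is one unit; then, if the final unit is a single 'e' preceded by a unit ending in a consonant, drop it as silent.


Word: "letter" (6 letters)
Left-to-right scan:
  1. 'l' (letter)
  2. 'e' (letter)
  3. 't' (letter)
  4. 't' (letter)
  5. 'e' (letter)
  6. 'r' (letter)
Units from scan: 6
Sound units = 6 units


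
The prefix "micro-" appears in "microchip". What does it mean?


Prefix: micro-
Example: microchip (micro- + chip)
Meaning = small


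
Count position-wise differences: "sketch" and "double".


Comparing character by character (same length = 6):
  Pos 0: 's' vs 'd' !=
  Pos 1: 'k' vs 'o' !=
  Pos 2: 'e' vs 'u' !=
  Pos 3: 't' vs 'b' !=
  Pos 4: 'c' vs 'l' !=
  Pos 5: 'h' vs 'e' !=
Hamming distance = 6


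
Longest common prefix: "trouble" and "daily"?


Word 1: "trouble"
Word 2: "daily"
Comparing from start:
  Pos 0: 't' != 'd' (stop)
LCP = "" (length 0)


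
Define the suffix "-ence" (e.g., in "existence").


Suffix: -ence
Example: existence = exist + -ence
Meaning = state of


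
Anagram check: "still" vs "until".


Word 1: "still" → sorted: illst
Word 2: "until" → sorted: ilntu
Same letters? illst != ilntu
Anagram = No


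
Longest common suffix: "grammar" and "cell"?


Word 1: "grammar"
Word 2: "cell"
Comparing from end:
  Pos -1: 'r' != 'l' (stop)
LCS = "" (length 0)


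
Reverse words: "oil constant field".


Original: "oil constant field"
Words (1..n): oil | constant | field
Reversed (n..1): field | constant | oil
Result = "field constant oil"


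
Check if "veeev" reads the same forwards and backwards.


Word: "veeev"
Reversed: "veeev"
Forward == Backward? veeev == veeev
Palindrome = Yes


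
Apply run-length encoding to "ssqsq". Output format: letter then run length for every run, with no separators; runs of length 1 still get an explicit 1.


String: "ssqsq"
Scanning for consecutive runs:
  's' x 2
  'q' x 1
  's' x 1
  'q' x 1
RLE = "s2q1s1q1"


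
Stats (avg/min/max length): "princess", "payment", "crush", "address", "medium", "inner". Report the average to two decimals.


Lengths: "princess"=8, "payment"=7, "crush"=5, "address"=7, "medium"=6, "inner"=5
Sum = 38, Count = 6
Average = 38/6 = 6.33
= avg=6.33, min=5, max=8


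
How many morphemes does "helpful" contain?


Word: "helpful"
Morphemes: help / -ful
Each morpheme carries meaning
= 2 morphemes


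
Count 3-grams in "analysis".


Word: "analysis" (length 8)
Number of 3-grams = length - 3 + 1 = 8 - 3 + 1
= 6


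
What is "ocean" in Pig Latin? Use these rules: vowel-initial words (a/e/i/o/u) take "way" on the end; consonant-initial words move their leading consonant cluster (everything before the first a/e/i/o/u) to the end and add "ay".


Word: "ocean"
Starts with vowel → add 'way'
Pig Latin = "oceanway"


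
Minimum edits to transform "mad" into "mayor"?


Word 1: "mad" (length 3)
Word 2: "mayor" (length 5)
One optimal edit sequence (insert/delete/substitute each cost 1):
  1. keep 'm'
  2. keep 'a'
  3. insert 'y'  (+1)
  4. insert 'o'  (+1)
  5. substitute 'd' -> 'r'  (+1)
Total edit operations: 3
Edit distance = 3


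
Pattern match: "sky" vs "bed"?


Pattern of "sky": [0, 1, 2]
Pattern of "bed": [0, 1, 2]
Patterns match
Same pattern = Yes


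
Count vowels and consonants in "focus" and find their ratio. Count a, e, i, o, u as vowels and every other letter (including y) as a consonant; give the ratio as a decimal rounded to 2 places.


Word: "focus"
Vowels (a,e,i,o,u): 2
Consonants: 3
Ratio = 2/3
= 0.67


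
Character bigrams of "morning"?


Word: "morning" (length 7)
Number of bigrams = 7 - 2 + 1 = 6
  Position 0: "mo"
  Position 1: "or"
  Position 2: "rn"
  Position 3: "ni"
  Position 4: "in"
  Position 5: "ng"
Bigrams = "mo", "or", "rn", "ni", "in", "ng"


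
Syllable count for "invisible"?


Word: "invisible"
Syllable breakdown: in · vis · i · ble
Counting: 4 parts
= 4 syllables


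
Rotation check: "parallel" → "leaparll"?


Word: "parallel", Candidate: "leaparll"
Method: check if candidate is substring of word+word
"parallelparallel" contains "leaparll"? No
Is rotation = No


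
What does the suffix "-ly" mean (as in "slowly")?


Suffix: -ly
As in: slowly -> slow + -ly
Meaning = in a manner


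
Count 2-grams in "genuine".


Word: "genuine" (length 7)
Number of 2-grams = length - 2 + 1 = 7 - 2 + 1
= 6


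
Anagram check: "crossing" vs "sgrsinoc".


Word 1: "crossing" → sorted: cginorss
Word 2: "sgrsinoc" → sorted: cginorss
Same letters? cginorss == cginorss
Anagram = Yes


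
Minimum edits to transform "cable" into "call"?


Word 1: "cable" (length 5)
Word 2: "call" (length 4)
One optimal edit sequence (insert/delete/substitute each cost 1):
  1. keep 'c'
  2. keep 'a'
  3. delete 'b'  (+1)
  4. keep 'l'
  5. substitute 'e' -> 'l'  (+1)
Total edit operations: 2
Edit distance = 2


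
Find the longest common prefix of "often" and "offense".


Word 1: "often"
Word 2: "offense"
Comparing from start:
  Pos 0: 'o' == 'o'
  Pos 1: 'f' == 'f'
  Pos 2: 't' != 'f' (stop)
LCP = "of" (length 2)


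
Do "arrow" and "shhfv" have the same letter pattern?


Pattern of "arrow": [0, 1, 1, 2, 3]
Pattern of "shhfv": [0, 1, 1, 2, 3]
Patterns match
Same pattern = Yes


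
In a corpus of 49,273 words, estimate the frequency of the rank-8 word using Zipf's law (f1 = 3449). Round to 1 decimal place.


Zipf's law: f(r) = f(1) / r
f(1) = 3449
f(8) = 3449 / 8
= 431.1 occurrences


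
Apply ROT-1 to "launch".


Word: "launch"
Shift: 1
Each letter → (letter + shift) mod 26:
  'l' (11) + 1 = 12 → 'm'
  'a' (0) + 1 = 1 → 'b'
  'u' (20) + 1 = 21 → 'v'
  'n' (13) + 1 = 14 → 'o'
  'c' (2) + 1 = 3 → 'd'
  'h' (7) + 1 = 8 → 'i'
Result = "mbvodi"


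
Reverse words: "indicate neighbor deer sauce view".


Original: "indicate neighbor deer sauce view"
Words (1..n): indicate | neighbor | deer | sauce | view
Reversed (n..1): view | sauce | deer | neighbor | indicate
Result = "view sauce deer neighbor indicate"


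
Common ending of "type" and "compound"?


Word 1: "type"
Word 2: "compound"
Comparing from end:
  Pos -1: 'e' != 'd' (stop)
LCS = "" (length 0)


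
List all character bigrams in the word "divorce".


Word: "divorce" (length 7)
Number of bigrams = 7 - 2 + 1 = 6
  Position 0: "di"
  Position 1: "iv"
  Position 2: "vo"
  Position 3: "or"
  Position 4: "rc"
  Position 5: "ce"
Bigrams = "di", "iv", "vo", "or", "rc", "ce"


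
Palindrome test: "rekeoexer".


Word: "rekeoexer"
Reversed: "rexeoeker"
Forward == Backward? rekeoexer != rexeoeker
Palindrome = No


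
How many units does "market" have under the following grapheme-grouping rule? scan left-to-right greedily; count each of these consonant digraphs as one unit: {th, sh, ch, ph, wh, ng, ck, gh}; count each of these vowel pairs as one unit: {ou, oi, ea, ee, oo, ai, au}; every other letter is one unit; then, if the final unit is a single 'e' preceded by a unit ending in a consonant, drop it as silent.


Word: "market" (6 letters)
Left-to-right scan:
  [1] 'm' (letter)
  [2] 'a' (letter)
  [3] 'r' (letter)
  [4] 'k' (letter)
  [5] 'e' (letter)
  [6] 't' (letter)
Units from scan: 6
Sound units = 6 units


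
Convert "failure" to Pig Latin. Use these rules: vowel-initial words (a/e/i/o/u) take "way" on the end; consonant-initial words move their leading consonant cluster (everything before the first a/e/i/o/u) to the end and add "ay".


Word: "failure"
Starts with consonant(s) → move to end, add 'ay'
Consonant cluster: "f"
Pig Latin = "ailurefay"


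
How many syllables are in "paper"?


Word: "paper"
Syllable breakdown: pa-per
Counting: 2 parts
= 2 syllables


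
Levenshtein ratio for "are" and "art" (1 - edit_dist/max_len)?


Word 1: "are" (length 3)
Word 2: "art" (length 3)
One optimal edit sequence:
  1. keep 'a'
  2. keep 'r'
  3. substitute 'e' -> 't'  (+1)
Edit distance = 1
Max length = max(3, 3) = 3
Similarity = 1 - 1/3
= 0.6667


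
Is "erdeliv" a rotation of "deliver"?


Word: "deliver", Candidate: "erdeliv"
Method: check if candidate is substring of word+word
"deliverdeliver" contains "erdeliv"? Yes
Is rotation = Yes


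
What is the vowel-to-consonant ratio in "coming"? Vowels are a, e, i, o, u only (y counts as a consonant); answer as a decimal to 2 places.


Word: "coming"
Vowels (a,e,i,o,u): 2
Consonants: 4
Ratio = 2/4
= 0.50


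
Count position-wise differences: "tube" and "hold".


Comparing character by character (same length = 4):
  Pos 0: 't' vs 'h' !=
  Pos 1: 'u' vs 'o' !=
  Pos 2: 'b' vs 'l' !=
  Pos 3: 'e' vs 'd' !=
Hamming distance = 4


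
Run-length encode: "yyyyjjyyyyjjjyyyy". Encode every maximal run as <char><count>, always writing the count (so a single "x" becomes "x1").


String: "yyyyjjyyyyjjjyyyy"
Scanning for consecutive runs:
  'y' x 4
  'j' x 2
  'y' x 4
  'j' x 3
  'y' x 4
RLE = "y4j2y4j3y4"


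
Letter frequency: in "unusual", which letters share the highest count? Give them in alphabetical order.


Word: "unusual"
Letter counts:
  'a': 1
  'l': 1
  'n': 1
  's': 1
  'u': 3
Maximum count = 3
Most frequent = 'u' (3 times each)


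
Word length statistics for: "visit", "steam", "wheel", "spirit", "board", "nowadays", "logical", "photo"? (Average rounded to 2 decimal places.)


Lengths: "visit"=5, "steam"=5, "wheel"=5, "spirit"=6, "board"=5, "nowadays"=8, "logical"=7, "photo"=5
Sum = 46, Count = 8
Average = 46/8 = 5.75
= avg=5.75, min=5, max=8


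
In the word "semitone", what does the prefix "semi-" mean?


Prefix: semi-
Example: semitone = semi- + tone
Meaning = half


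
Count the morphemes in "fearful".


Word: "fearful"
Morphemes: fear / -ful
Each morpheme carries meaning
= 2 morphemes


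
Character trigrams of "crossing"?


Word: "crossing" (length 8)
Number of trigrams = 8 - 3 + 1 = 6
  Position 0: "cro"
  Position 1: "ros"
  Position 2: "oss"
  Position 3: "ssi"
  Position 4: "sin"
  Position 5: "ing"
Trigrams = "cro", "ros", "oss", "ssi", "sin", "ing"


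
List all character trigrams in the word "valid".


Word: "valid" (length 5)
Number of trigrams = 5 - 3 + 1 = 3
  Position 0: "val"
  Position 1: "ali"
  Position 2: "lid"
Trigrams = "val", "ali", "lid"


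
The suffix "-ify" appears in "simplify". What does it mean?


Suffix: -ify
Example: simplify (simple + -ify, with a spelling change)
Meaning = to make


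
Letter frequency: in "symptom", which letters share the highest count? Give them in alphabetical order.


Word: "symptom"
Letter counts:
  'm': 2
  'o': 1
  'p': 1
  's': 1
  't': 1
  'y': 1
Maximum count = 2
Most frequent = 'm' (2 times each)


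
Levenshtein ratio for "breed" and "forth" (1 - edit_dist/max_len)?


Word 1: "breed" (length 5)
Word 2: "forth" (length 5)
One optimal edit sequence:
  1. substitute 'b' -> 'f'  (+1)
  2. substitute 'r' -> 'o'  (+1)
  3. substitute 'e' -> 'r'  (+1)
  4. substitute 'e' -> 't'  (+1)
  5. substitute 'd' -> 'h'  (+1)
Edit distance = 5
Max length = max(5, 5) = 5
Similarity = 1 - 5/5
= 0.0000


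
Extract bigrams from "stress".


Word: "stress" (length 6)
Number of bigrams = 6 - 2 + 1 = 5
  Position 0: "st"
  Position 1: "tr"
  Position 2: "re"
  Position 3: "es"
  Position 4: "ss"
Bigrams = "st", "tr", "re", "es", "ss"


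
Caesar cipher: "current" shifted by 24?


Word: "current"
Shift: 24
Each letter → (letter + shift) mod 26:
  'c' (2) + 24 = 0 → 'a'
  'u' (20) + 24 = 18 → 's'
  'r' (17) + 24 = 15 → 'p'
  'r' (17) + 24 = 15 → 'p'
  'e' (4) + 24 = 2 → 'c'
  'n' (13) + 24 = 11 → 'l'
  't' (19) + 24 = 17 → 'r'
Result = "asppclr"


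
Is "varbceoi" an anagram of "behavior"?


Word 1: "behavior" → sorted: abehiorv
Word 2: "varbceoi" → sorted: abceiorv
Same letters? abehiorv != abceiorv
Anagram = No


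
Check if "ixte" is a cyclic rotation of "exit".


Word: "exit", Candidate: "ixte"
Method: check if candidate is substring of word+word
"exitexit" contains "ixte"? No
Is rotation = No


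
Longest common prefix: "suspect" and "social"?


Word 1: "suspect"
Word 2: "social"
Comparing from start:
  Pos 0: 's' == 's'
  Pos 1: 'u' != 'o' (stop)
LCP = "s" (length 1)


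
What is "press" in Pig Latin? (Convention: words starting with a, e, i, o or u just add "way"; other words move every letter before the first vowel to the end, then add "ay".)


Word: "press"
Starts with consonant(s) → move to end, add 'ay'
Consonant cluster: "pr"
Pig Latin = "esspray"


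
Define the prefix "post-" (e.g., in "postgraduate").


Prefix: post-
Example: postgraduate (post- + graduate)
Meaning = after


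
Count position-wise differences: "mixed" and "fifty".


Comparing character by character (same length = 5):
  Pos 0: 'm' vs 'f' !=
  Pos 1: 'i' vs 'i' =
  Pos 2: 'x' vs 'f' !=
  Pos 3: 'e' vs 't' !=
  Pos 4: 'd' vs 'y' !=
Hamming distance = 4


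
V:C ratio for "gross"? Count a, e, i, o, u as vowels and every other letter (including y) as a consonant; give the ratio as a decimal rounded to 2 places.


Word: "gross"
Vowels (a,e,i,o,u): 1
Consonants: 4
Ratio = 1/4
= 0.25


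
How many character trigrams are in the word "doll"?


Word: "doll" (length 4)
Number of 3-grams = length - 3 + 1 = 4 - 3 + 1
= 2


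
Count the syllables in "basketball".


Word: "basketball"
Syllable breakdown: bas-ket-ball
Counting: 3 parts
= 3 syllables


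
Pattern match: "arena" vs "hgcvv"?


Pattern of "arena": [0, 1, 2, 3, 0]
Pattern of "hgcvv": [0, 1, 2, 3, 3]
Patterns do not match
Same pattern = No


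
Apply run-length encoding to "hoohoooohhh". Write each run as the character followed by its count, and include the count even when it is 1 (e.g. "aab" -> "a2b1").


String: "hoohoooohhh"
Scanning for consecutive runs:
  'h' x 1
  'o' x 2
  'h' x 1
  'o' x 4
  'h' x 3
RLE = "h1o2h1o4h3"


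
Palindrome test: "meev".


Word: "meev"
Reversed: "veem"
Forward == Backward? meev != veem
Palindrome = No


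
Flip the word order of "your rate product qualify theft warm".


Original: "your rate product qualify theft warm"
Words (1..n): your | rate | product | qualify | theft | warm
Reversed (n..1): warm | theft | qualify | product | rate | your
Result = "warm theft qualify product rate your"


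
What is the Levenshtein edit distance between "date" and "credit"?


Word 1: "date" (length 4)
Word 2: "credit" (length 6)
One optimal edit sequence (insert/delete/substitute each cost 1):
  1. insert 'c'  (+1)
  2. insert 'r'  (+1)
  3. insert 'e'  (+1)
  4. keep 'd'
  5. substitute 'a' -> 'i'  (+1)
  6. keep 't'
  7. delete 'e'  (+1)
Total edit operations: 5
Edit distance = 5
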